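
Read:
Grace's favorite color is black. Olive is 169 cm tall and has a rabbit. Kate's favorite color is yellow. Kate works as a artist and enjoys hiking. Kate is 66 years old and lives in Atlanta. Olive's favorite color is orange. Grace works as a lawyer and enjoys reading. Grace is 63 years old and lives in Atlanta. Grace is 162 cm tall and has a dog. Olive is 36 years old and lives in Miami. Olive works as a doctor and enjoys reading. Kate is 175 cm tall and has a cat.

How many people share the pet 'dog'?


Count: 1

1


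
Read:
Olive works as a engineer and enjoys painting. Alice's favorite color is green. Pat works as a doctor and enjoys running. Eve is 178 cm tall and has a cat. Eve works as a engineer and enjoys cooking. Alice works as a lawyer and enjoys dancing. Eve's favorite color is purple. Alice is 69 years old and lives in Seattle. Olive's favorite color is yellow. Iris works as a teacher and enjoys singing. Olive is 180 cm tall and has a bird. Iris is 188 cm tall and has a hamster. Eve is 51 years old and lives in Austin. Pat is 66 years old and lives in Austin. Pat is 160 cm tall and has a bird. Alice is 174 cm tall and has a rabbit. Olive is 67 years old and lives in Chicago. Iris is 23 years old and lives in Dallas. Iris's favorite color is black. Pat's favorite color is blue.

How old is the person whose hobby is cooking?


Person with hobby=cooking is Eve, age 51

51


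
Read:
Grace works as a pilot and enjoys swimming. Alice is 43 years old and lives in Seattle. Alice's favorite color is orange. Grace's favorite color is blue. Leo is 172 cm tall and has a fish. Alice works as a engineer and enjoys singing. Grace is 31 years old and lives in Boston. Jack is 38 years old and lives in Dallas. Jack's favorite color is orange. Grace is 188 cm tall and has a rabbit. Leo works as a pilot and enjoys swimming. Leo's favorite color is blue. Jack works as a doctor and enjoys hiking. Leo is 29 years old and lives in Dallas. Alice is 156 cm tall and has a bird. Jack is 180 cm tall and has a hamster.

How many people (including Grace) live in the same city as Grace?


Grace lives in Boston. Count = 1

1


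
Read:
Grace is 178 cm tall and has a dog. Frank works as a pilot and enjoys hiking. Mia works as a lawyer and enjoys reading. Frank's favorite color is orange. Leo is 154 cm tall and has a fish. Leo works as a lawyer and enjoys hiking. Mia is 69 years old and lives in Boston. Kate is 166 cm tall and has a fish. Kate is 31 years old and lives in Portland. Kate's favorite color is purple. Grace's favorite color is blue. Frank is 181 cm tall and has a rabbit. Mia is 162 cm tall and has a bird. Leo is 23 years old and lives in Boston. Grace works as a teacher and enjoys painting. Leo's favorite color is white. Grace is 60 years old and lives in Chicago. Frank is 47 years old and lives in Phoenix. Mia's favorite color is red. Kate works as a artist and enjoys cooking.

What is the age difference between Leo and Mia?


|23 - 69| = 46

46


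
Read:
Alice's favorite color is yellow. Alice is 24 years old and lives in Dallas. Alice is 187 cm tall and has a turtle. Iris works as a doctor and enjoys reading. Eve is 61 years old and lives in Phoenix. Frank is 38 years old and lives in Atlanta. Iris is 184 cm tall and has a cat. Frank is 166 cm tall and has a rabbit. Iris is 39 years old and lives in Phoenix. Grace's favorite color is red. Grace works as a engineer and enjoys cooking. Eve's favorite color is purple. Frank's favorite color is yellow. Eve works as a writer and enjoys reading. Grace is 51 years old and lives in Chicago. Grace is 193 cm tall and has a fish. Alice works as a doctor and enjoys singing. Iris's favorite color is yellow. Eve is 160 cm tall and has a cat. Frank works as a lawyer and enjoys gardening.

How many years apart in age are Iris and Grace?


39 vs 51, diff = 12

12


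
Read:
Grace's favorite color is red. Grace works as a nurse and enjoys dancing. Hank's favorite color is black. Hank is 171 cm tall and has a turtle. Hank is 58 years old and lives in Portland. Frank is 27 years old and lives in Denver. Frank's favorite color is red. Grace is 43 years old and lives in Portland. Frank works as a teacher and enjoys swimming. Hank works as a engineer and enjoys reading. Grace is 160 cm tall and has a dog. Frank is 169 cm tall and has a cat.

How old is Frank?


Frank is 27 years old

27


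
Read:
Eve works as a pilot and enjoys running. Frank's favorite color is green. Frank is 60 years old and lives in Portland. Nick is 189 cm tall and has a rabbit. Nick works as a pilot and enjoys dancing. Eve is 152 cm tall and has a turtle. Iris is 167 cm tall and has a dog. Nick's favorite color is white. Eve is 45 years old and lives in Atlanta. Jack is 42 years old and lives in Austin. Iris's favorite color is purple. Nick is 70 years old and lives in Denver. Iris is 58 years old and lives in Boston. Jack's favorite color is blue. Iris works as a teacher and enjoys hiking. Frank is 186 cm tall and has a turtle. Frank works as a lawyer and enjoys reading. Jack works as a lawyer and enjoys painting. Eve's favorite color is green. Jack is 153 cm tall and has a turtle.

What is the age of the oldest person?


Oldest: Nick at 70

70


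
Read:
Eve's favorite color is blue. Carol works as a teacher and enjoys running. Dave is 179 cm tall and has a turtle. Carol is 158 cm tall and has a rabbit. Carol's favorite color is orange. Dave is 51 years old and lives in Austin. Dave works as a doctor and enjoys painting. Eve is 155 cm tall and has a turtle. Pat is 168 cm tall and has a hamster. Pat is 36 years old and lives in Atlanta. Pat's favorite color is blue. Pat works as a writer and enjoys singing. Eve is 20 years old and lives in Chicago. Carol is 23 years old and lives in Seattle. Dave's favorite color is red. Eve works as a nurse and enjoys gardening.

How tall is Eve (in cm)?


Eve is 155 cm tall

155


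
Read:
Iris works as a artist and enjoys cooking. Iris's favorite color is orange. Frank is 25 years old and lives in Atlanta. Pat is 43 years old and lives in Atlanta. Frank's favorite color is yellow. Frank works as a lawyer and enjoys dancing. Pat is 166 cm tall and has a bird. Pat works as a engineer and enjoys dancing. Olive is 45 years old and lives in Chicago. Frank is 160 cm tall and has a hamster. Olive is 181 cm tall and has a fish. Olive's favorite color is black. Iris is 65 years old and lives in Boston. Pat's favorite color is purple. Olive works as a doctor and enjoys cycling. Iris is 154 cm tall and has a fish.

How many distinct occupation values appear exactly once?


Unique occupation values: 4

4


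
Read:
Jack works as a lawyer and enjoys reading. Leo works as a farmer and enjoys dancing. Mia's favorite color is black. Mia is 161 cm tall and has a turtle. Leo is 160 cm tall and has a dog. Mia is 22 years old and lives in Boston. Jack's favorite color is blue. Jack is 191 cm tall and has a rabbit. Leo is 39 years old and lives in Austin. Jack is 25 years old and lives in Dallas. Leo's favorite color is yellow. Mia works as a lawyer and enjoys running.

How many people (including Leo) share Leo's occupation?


Leo is a farmer. Count = 1

1


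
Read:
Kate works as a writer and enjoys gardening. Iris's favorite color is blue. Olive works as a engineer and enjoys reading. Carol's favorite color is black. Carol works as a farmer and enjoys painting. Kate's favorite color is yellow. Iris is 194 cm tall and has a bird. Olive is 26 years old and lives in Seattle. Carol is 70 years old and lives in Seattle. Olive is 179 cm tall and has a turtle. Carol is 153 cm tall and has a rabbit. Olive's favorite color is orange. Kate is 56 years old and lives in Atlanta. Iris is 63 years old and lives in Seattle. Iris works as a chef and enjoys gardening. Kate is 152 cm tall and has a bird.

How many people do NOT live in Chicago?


Not in Chicago: 4

4


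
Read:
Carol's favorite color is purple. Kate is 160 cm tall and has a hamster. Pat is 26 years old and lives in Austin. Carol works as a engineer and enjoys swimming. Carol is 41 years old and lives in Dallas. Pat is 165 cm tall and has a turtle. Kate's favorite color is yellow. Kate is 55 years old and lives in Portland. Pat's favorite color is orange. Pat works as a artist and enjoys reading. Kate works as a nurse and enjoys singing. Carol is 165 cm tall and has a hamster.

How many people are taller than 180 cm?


Taller than 180: 0

0


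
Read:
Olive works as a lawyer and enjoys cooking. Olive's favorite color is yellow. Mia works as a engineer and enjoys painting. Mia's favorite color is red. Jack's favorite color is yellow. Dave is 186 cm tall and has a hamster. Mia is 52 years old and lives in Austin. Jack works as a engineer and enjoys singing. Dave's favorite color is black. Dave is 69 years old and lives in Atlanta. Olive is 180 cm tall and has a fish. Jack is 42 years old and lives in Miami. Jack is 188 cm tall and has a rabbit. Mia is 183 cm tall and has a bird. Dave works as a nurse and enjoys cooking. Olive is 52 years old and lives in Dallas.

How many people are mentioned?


People: Dave, Mia, Olive, Jack. Count = 4

4


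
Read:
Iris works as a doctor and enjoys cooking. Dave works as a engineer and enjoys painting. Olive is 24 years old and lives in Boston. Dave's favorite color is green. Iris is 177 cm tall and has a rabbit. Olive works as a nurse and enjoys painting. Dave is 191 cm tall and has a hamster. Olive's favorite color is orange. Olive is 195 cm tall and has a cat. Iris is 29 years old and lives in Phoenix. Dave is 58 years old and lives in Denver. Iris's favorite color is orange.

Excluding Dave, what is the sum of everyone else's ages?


Sum (excluding Dave): 53

53


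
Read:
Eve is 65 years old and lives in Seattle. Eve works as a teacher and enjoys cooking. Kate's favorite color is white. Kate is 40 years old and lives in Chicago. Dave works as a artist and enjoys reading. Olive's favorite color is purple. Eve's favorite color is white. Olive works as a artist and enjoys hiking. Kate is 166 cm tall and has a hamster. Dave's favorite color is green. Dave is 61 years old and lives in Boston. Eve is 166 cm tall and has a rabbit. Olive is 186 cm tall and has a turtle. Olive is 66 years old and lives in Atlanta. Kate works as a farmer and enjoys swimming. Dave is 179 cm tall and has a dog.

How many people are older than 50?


Filter: 3

3


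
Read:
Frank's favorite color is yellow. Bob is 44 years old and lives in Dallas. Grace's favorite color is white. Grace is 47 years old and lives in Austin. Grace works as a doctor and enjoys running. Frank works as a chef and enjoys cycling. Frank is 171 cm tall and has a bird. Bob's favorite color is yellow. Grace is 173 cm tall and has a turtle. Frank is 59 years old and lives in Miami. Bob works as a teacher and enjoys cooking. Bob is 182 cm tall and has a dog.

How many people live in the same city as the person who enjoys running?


Person with hobby running is Grace, city Austin. Count = 1

1


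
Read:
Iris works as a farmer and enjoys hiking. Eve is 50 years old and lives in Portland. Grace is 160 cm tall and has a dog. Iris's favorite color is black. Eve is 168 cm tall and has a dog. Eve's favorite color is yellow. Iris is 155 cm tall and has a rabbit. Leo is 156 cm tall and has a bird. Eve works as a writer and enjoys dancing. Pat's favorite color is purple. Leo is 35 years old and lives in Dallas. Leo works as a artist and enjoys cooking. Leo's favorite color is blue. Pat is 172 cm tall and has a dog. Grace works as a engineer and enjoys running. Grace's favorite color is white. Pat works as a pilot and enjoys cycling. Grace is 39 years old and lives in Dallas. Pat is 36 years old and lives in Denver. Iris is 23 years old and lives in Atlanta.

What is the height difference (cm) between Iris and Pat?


|155 - 172| = 17

17


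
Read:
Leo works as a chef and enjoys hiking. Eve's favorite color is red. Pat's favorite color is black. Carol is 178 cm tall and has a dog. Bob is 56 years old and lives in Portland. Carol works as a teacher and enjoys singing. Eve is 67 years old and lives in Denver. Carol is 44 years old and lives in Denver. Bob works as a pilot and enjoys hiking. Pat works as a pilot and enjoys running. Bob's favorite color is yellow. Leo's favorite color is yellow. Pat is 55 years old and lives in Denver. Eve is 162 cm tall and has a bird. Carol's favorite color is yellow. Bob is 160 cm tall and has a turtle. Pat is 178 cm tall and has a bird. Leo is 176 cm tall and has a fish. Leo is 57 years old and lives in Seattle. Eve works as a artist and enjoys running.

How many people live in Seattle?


Count in Seattle: 1

1


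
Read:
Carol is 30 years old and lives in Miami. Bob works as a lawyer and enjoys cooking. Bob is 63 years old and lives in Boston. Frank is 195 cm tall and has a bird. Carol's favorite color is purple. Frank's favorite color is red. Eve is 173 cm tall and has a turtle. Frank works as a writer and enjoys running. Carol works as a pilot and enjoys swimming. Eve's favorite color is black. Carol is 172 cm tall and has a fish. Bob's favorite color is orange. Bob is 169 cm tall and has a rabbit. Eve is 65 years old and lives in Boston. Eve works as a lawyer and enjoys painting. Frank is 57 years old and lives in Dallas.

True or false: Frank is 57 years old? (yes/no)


Frank is actually 57. yes

yes


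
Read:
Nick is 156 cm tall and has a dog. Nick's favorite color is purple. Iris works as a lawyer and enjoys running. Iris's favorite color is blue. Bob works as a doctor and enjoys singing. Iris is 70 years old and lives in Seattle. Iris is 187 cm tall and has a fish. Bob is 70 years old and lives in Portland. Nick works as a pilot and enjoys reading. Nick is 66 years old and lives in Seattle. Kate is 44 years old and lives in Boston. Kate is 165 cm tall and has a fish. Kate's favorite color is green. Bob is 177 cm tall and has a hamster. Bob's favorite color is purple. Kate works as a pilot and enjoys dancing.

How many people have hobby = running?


Count: 1

1


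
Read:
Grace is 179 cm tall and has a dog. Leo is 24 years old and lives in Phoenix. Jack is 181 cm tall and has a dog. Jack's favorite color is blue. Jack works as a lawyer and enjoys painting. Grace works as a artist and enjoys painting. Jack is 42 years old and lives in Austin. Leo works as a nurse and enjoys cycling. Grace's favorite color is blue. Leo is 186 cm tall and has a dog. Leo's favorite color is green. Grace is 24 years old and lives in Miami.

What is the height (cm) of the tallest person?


Tallest: Leo at 186 cm

186


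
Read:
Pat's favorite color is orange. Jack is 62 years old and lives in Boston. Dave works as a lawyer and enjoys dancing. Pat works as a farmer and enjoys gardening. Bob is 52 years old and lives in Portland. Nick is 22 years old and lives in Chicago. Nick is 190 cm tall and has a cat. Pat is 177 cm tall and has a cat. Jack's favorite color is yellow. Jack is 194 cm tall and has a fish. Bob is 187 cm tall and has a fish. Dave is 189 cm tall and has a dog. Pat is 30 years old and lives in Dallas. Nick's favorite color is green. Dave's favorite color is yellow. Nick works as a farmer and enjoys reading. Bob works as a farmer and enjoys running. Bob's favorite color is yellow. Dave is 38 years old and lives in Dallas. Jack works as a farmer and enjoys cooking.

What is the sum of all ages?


52+22+30+38+62 = 204

204


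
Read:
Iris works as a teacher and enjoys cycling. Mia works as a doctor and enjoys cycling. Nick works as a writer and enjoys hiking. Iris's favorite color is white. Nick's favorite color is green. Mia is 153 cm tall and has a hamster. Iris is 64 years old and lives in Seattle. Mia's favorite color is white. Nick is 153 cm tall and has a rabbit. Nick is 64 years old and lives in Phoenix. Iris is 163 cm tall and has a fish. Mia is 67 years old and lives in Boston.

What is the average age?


Sum=195, n=3, avg=65

65


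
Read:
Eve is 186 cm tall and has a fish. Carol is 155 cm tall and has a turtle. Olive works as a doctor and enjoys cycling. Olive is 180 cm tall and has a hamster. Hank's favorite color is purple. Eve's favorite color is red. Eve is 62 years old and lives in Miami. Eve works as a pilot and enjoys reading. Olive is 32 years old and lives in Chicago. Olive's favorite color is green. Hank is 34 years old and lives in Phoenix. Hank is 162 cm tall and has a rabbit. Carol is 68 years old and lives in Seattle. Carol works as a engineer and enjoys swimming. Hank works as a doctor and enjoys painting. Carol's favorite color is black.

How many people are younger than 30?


Filter: 0

0


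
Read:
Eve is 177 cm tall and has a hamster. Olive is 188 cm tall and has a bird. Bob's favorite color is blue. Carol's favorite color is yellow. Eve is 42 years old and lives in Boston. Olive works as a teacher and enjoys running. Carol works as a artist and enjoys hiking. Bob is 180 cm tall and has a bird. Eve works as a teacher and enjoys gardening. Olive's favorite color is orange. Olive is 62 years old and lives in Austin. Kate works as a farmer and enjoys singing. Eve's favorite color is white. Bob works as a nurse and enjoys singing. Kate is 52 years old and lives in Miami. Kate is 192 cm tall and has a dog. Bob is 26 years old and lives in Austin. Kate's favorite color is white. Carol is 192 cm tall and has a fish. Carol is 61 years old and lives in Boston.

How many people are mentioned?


People: Eve, Carol, Bob, Kate, Olive. Count = 5

5


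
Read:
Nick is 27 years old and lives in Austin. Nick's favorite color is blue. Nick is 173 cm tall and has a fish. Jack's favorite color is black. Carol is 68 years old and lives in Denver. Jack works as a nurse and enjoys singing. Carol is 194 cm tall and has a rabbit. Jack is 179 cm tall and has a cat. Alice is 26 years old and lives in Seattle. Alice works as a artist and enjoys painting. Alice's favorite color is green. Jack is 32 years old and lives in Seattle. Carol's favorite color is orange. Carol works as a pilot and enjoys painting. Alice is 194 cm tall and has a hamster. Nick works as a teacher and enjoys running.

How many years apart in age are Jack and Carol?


32 vs 68, diff = 36

36


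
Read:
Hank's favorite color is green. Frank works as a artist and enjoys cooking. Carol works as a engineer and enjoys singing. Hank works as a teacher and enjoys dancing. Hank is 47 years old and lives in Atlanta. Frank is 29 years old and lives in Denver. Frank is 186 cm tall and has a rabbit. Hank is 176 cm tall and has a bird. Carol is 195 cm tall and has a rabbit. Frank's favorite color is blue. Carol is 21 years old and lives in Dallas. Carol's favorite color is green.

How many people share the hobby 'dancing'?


Count: 1

1


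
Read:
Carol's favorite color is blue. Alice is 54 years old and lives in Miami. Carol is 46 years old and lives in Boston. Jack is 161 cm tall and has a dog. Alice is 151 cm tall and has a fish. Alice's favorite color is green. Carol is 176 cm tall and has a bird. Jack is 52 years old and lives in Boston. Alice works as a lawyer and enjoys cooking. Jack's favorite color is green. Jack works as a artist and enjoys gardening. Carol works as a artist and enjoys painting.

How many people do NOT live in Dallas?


Not in Dallas: 3

3


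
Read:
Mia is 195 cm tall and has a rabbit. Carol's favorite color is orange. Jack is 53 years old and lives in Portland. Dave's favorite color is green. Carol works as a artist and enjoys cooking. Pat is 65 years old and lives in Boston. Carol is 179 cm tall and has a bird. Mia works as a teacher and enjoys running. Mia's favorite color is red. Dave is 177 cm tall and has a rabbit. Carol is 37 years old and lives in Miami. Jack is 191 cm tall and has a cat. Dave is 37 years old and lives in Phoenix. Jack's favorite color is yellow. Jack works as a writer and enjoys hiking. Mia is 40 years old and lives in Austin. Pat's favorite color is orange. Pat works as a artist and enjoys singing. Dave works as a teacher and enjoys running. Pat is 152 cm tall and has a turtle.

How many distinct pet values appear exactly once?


Unique pet values: 3

3


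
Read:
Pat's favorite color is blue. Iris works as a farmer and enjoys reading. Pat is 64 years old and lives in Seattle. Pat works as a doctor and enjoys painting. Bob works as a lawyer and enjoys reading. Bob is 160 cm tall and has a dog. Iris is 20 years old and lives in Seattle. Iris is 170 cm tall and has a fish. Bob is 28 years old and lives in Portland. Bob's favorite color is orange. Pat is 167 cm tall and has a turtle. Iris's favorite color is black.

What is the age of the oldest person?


Oldest: Pat at 64

64


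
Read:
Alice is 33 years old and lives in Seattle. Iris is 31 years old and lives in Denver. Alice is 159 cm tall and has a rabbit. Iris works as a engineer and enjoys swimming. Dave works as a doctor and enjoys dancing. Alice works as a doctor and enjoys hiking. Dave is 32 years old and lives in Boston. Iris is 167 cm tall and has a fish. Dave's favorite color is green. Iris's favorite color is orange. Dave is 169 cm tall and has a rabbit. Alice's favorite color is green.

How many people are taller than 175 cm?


Taller than 175: 0

0


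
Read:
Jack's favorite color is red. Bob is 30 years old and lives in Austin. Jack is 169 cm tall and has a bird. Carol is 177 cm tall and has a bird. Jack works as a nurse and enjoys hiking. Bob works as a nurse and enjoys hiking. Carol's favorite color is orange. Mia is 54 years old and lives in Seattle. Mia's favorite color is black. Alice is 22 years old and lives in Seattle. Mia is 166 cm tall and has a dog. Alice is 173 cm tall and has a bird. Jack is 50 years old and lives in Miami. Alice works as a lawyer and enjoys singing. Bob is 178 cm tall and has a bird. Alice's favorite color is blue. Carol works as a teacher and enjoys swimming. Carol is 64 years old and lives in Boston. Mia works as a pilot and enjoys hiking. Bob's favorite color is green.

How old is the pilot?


The pilot is Mia, age 54

54


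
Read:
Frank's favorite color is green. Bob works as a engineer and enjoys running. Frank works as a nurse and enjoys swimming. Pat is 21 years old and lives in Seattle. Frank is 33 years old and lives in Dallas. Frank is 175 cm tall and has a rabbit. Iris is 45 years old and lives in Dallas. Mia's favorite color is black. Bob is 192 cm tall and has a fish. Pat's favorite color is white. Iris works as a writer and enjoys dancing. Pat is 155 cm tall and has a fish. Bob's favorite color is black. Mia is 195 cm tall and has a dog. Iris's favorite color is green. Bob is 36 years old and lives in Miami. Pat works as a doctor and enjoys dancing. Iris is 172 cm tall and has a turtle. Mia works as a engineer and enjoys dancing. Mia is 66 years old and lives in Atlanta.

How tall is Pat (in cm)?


Pat is 155 cm tall

155


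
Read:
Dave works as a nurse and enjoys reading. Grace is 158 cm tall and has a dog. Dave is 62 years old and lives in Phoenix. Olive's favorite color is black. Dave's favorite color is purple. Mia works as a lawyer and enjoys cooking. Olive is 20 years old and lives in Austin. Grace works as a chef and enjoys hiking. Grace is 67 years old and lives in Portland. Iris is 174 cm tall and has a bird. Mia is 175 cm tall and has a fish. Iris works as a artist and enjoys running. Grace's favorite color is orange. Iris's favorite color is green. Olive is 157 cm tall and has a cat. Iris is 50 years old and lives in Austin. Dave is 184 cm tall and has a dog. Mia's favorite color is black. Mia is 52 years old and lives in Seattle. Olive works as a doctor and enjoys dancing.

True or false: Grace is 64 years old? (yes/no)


Grace is actually 67. no

no


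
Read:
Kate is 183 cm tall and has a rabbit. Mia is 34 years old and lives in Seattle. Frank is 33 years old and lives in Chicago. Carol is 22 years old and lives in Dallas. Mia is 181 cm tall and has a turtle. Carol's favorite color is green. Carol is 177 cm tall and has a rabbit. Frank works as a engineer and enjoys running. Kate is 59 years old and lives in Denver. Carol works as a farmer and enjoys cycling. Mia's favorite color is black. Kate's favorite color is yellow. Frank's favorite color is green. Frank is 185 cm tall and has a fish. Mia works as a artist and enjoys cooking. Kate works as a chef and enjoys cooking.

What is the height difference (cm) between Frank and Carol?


|185 - 177| = 8

8


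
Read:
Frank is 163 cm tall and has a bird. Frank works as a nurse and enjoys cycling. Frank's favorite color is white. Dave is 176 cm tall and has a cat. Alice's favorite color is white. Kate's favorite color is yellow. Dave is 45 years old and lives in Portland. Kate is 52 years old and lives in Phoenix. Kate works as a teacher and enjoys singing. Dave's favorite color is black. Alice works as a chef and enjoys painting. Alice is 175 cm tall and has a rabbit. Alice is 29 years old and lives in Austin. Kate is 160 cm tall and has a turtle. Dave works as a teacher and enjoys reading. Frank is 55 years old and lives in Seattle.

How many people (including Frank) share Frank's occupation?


Frank is a nurse. Count = 1

1


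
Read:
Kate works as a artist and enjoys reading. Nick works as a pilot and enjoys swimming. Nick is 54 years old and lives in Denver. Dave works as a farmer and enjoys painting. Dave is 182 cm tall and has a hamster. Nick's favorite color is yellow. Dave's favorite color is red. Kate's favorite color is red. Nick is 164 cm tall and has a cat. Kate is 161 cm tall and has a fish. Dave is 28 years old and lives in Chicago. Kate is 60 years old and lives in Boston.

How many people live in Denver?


Count in Denver: 1

1


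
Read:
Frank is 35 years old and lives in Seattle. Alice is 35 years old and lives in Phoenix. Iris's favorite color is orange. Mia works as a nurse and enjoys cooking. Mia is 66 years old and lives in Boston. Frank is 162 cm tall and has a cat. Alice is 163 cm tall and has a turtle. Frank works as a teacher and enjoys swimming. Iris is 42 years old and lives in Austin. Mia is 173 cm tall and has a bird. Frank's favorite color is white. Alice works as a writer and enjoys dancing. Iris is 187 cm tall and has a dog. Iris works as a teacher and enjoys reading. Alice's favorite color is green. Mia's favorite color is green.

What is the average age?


Sum=178, n=4, avg=44.5

44.5


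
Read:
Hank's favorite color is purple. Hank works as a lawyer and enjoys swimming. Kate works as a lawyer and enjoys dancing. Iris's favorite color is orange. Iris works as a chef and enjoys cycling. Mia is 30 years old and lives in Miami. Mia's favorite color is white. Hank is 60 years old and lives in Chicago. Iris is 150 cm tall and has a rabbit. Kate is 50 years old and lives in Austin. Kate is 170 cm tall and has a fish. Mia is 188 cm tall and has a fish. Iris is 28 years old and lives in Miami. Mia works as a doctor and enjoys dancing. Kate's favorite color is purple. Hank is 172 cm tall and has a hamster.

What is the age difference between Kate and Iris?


|50 - 28| = 22

22


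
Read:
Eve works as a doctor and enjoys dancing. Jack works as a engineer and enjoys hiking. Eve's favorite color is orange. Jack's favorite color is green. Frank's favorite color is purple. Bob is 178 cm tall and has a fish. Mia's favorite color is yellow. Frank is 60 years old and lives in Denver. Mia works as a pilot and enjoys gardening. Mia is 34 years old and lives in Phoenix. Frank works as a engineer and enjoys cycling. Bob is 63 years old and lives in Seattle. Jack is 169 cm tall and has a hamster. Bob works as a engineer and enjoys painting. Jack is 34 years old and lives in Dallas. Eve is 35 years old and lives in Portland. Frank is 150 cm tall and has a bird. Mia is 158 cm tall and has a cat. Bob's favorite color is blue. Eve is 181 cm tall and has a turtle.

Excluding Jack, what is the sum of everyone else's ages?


Sum (excluding Jack): 192

192


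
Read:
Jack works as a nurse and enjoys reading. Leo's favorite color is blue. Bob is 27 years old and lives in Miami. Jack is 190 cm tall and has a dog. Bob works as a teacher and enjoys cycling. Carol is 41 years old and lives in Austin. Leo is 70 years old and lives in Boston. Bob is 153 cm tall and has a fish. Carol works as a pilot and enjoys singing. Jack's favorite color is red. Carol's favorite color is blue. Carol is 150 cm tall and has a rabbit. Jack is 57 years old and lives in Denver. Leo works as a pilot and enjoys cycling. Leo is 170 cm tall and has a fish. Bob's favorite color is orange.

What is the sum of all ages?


41+70+27+57 = 195

195


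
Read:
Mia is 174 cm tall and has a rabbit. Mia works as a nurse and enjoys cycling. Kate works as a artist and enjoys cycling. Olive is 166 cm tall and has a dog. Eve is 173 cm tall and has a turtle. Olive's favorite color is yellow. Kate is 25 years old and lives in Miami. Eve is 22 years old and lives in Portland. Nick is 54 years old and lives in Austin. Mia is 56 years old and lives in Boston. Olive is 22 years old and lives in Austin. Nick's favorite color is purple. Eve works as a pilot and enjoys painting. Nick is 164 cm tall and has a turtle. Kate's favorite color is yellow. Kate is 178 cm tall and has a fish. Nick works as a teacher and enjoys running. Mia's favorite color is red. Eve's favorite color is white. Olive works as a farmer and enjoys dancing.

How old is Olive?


Olive is 22 years old

22


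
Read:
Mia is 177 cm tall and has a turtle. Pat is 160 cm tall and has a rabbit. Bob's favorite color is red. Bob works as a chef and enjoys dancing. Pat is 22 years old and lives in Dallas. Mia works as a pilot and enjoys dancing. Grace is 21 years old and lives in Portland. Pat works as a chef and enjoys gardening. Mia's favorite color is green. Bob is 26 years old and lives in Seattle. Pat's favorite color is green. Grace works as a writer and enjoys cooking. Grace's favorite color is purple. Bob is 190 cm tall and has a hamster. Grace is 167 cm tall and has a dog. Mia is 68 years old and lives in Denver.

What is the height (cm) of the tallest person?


Tallest: Bob at 190 cm

190


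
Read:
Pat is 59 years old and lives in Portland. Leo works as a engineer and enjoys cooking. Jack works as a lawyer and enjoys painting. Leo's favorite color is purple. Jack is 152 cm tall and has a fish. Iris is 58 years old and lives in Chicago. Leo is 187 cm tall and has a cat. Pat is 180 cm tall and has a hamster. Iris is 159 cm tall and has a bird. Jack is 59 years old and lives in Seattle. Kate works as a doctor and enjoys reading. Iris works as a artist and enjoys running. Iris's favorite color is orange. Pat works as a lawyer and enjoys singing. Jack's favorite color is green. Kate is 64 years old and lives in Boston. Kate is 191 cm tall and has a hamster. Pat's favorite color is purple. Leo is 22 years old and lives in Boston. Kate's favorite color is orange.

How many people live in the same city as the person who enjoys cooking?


Person with hobby cooking is Leo, city Boston. Count = 2

2


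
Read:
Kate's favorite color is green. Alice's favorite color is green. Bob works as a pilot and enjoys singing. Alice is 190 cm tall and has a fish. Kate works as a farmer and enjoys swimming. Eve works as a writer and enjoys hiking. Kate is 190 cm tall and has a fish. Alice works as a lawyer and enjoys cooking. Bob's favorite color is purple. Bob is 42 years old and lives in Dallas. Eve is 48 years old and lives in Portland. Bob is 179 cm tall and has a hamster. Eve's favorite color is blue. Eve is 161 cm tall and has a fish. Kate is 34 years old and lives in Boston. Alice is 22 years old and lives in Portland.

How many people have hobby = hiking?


Count: 1

1


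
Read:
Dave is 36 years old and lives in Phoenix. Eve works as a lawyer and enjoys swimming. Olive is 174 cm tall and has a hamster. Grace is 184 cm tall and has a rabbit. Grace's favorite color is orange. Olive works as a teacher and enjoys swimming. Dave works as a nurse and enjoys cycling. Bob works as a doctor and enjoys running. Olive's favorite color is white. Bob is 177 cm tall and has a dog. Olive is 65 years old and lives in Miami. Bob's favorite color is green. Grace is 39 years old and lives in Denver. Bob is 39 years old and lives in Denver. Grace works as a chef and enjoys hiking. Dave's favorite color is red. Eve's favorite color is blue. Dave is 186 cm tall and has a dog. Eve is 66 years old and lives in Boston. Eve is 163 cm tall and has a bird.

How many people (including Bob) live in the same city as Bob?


Bob lives in Denver. Count = 2

2


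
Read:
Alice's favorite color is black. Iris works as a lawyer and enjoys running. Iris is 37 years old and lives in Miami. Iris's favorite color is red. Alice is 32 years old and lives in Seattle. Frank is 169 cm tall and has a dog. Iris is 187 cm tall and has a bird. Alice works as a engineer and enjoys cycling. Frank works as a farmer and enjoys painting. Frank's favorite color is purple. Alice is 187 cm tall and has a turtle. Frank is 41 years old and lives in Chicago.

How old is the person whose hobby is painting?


Person with hobby=painting is Frank, age 41

41


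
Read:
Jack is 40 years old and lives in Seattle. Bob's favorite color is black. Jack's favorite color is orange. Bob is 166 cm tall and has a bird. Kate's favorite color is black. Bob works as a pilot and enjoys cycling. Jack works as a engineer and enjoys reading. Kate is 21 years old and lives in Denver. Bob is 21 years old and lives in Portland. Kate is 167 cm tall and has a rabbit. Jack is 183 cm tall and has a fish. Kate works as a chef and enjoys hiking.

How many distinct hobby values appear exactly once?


Unique hobby values: 3

3


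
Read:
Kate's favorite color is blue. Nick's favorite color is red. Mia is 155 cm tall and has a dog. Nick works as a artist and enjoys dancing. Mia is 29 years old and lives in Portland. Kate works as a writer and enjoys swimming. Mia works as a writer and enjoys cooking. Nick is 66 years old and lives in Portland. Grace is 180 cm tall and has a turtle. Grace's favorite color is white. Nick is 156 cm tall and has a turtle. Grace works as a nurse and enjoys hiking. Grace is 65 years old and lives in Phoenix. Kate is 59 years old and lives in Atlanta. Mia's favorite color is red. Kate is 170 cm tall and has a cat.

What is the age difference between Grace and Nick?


|65 - 66| = 1

1


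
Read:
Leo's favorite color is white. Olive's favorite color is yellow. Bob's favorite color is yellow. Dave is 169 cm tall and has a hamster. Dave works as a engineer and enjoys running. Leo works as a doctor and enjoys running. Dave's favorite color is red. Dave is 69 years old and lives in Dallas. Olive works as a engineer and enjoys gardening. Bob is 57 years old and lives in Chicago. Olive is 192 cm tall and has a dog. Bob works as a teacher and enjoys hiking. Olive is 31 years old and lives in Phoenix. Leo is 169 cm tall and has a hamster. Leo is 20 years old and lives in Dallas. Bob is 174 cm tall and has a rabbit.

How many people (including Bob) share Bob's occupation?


Bob is a teacher. Count = 1

1


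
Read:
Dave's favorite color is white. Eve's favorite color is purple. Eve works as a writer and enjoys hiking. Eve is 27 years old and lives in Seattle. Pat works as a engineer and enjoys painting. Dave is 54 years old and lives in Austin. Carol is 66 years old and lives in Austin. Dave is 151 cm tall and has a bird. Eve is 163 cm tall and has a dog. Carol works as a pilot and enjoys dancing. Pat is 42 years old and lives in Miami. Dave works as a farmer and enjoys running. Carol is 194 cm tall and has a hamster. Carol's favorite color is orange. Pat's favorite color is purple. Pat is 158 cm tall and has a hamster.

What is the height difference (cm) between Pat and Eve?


|158 - 163| = 5

5


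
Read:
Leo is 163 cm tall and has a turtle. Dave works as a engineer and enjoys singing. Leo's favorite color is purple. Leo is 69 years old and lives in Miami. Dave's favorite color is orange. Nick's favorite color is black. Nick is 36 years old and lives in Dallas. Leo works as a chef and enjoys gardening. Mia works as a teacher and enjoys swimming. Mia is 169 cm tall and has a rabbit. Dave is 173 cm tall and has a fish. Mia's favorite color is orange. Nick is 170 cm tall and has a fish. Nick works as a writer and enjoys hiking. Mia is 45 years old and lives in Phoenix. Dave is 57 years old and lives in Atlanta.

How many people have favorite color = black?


Count: 1

1


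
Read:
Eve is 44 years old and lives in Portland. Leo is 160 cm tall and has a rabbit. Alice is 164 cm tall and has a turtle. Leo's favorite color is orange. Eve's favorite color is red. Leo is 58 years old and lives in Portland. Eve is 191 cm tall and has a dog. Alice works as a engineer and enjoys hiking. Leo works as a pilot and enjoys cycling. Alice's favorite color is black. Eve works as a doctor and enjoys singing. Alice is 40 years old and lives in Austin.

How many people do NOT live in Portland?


Not in Portland: 1

1


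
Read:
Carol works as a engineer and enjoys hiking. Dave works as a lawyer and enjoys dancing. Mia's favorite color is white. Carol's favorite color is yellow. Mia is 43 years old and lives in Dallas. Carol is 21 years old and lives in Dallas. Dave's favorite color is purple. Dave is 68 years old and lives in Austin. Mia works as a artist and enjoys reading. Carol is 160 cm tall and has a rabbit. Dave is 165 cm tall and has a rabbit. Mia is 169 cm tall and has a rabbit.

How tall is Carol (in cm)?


Carol is 160 cm tall

160


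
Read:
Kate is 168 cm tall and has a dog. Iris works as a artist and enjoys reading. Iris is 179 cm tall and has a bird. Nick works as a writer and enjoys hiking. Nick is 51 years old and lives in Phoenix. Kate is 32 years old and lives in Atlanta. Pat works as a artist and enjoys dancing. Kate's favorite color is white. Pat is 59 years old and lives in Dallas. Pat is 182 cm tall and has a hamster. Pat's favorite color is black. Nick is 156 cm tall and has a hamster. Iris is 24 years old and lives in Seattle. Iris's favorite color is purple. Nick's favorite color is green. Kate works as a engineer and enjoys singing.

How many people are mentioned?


People: Kate, Pat, Iris, Nick. Count = 4

4


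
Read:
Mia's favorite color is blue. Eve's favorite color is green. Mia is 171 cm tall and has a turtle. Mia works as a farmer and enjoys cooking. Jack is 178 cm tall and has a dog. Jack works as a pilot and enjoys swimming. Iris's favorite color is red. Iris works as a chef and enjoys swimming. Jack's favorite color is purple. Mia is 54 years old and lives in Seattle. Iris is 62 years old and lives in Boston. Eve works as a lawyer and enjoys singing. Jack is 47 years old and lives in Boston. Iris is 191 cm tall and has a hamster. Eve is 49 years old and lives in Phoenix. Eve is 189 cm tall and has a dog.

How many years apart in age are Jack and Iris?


47 vs 62, diff = 15

15


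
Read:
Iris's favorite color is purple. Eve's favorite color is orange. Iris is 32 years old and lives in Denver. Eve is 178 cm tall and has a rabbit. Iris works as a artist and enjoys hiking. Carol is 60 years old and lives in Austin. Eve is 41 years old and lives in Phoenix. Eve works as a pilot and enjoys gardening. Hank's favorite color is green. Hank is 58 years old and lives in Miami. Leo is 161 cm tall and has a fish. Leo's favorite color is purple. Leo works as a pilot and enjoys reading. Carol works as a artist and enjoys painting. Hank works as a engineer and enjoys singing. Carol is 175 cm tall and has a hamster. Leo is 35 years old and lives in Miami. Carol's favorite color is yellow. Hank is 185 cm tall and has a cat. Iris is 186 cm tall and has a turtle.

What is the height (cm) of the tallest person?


Tallest: Iris at 186 cm

186


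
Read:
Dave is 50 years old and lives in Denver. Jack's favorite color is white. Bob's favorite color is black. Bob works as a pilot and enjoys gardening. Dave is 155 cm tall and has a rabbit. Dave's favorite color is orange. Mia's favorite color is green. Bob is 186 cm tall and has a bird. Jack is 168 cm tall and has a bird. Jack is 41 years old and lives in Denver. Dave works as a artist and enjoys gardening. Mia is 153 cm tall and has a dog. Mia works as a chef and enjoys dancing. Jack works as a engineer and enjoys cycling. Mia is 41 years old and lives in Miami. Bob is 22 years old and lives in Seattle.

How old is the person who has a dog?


Person with dog is Mia, age 41

41
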